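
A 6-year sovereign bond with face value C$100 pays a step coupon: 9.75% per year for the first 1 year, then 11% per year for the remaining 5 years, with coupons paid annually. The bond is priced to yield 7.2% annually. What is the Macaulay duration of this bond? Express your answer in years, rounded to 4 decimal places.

Periodic yield y = 0.072. Discount each cash flow and weight by its year:
  t   CF        PV=CF/(1+0.072)^t    t·PV
  1         9.75         9.0951         9.0951
  2        11.00         9.5720        19.1440
  3        11.00         8.9291        26.7873
  4        11.00         8.3294        33.3176
  5        11.00         7.7700        38.8498
  6       111.00        73.1399       438.8393
  Σ                    116.8355       566.0332
Price P = Σ PV = 116.8355.
Macaulay duration = Σ(t·PV) / P = 566.0332 / 116.8355 = 4.84470 years.

4.8447 years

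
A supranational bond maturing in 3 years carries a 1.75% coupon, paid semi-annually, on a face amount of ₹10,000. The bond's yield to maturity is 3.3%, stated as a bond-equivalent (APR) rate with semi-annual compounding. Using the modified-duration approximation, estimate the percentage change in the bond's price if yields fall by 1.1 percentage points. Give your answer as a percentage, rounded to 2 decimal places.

Periodic yield y = 0.0165. Modified duration first:
  t   CF        PV=CF/(1+0.0165)^t    t·PV
  1        87.50        86.0797        86.0797
  2        87.50        84.6824       169.3649
  3        87.50        83.3078       249.9235
  4        87.50        81.9556       327.8223
  5        87.50        80.6253       403.1263
  6    10,087.50     9,144.0638    54,864.3831
  Σ                  9,560.7146    56,100.6998
P = 9,560.7146; D_Mac = 5.86784 half-year periods = 2.93392 yrs; D_mod = 2.93392/(1+0.0165) = 2.88629 yrs.
ΔP/P ≈ -D_mod · Δy = -2.88629 × (-0.011) = +0.031749 = +3.1749%.

+3.17%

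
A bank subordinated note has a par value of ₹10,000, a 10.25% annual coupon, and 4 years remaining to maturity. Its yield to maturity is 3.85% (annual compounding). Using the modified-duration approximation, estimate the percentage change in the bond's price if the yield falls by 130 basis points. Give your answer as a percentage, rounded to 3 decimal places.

Periodic yield y = 0.0385. Modified duration first:
  t   CF        PV=CF/(1+0.0385)^t    t·PV
  1     1,025.00       987.0005       987.0005
  2     1,025.00       950.4097     1,900.8194
  3     1,025.00       915.1755     2,745.5264
  4    11,025.00     9,478.7833    37,915.1332
  Σ                 12,331.3689    43,548.4794
P = 12,331.3689; D_Mac = 3.53152 yrs; D_mod = 3.53152/(1+0.0385) = 3.40060 yrs.
ΔP/P ≈ -D_mod · Δy = -3.40060 × (-0.013) = +0.044208 = +4.4208%.

+4.421%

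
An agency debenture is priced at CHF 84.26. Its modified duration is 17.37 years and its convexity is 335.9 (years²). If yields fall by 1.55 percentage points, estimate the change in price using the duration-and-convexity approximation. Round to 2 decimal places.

Duration effect: -D_mod·Δy = -17.37 × (-0.0155) = +0.269235
Convexity effect: ½·C·(Δy)² = 0.5 × 335.9 × (-0.0155)² = +0.0403499875
ΔP/P ≈ +0.269235 + 0.0403499875 = +0.3095849875
ΔP ≈ 84.26 × (+0.3095849875) = +26.08563104675.

+CHF 26.09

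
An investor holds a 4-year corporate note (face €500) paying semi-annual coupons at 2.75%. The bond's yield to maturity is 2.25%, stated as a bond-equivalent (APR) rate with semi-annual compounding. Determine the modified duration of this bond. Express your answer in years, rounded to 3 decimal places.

Periodic yield y = 0.01125. First find Macaulay duration:
  t   CF        PV=CF/(1+0.01125)^t    t·PV
  1        6.875         6.7985         6.7985
  2        6.875         6.7229        13.4458
  3        6.875         6.6481        19.9443
  4        6.875         6.5741        26.2965
  5        6.875         6.5010        32.5050
  6        6.875         6.4287        38.5721
  7        6.875         6.3572        44.5001
  8      506.875       463.4817     3,707.8536
  Σ                    509.5122     3,889.9159
P = 509.5122; Macaulay duration = 3,889.9159 / 509.5122 = 7.63459 half-year periods = 3.81729 years.
Modified duration = D_Mac / (1 + y) = 3.81729 / 1.01125 = 3.77483 years.

3.775 years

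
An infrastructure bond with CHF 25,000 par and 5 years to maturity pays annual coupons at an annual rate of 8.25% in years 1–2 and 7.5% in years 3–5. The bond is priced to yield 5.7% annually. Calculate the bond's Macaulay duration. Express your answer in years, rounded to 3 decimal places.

Periodic yield y = 0.057. Discount each cash flow and weight by its year:
  t   CF        PV=CF/(1+0.057)^t    t·PV
  1     2,062.50     1,951.2772     1,951.2772
  2     2,062.50     1,846.0522     3,692.1044
  3     1,875.00     1,587.7288     4,763.1863
  4     1,875.00     1,502.1086     6,008.4343
  5    26,875.00    20,369.1795   101,845.8977
  Σ                 27,256.3463   118,260.8999
Price P = Σ PV = 27,256.3463.
Macaulay duration = Σ(t·PV) / P = 118,260.8999 / 27,256.3463 = 4.33884 years.

4.339 years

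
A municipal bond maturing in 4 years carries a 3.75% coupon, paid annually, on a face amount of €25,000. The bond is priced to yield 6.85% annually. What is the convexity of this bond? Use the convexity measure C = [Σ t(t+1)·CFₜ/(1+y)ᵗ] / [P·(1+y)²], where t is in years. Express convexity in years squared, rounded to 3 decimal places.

16.208

With y = 0.0685:
  t   CF        PV=CF/(1+0.0685)^t    t·PV        t(t+1)·PV
  1       937.50       877.3982       877.3982       1,754.7964
  2       937.50       821.1495     1,642.2990       4,926.8969
  3       937.50       768.5068     2,305.5203       9,222.0812
  4    25,937.50    19,898.9430    79,595.7720     397,978.8601
  Σ                 22,365.9975    84,420.9895     413,882.6346
P = 22,365.9975.
Convexity = Σ t(t+1)·PV / [P·(1+y)²] = 413,882.6346 / (22,365.9975 × 1.141692) = 16.20839.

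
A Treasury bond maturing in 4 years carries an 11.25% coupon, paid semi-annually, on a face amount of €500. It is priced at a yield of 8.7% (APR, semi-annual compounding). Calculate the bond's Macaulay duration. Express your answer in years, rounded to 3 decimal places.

Periodic yield y = 0.0435. Discount each cash flow and weight by its period:
  t   CF        PV=CF/(1+0.0435)^t    t·PV
  1       28.125        26.9526        26.9526
  2       28.125        25.8290        51.6580
  3       28.125        24.7523        74.2568
  4       28.125        23.7204        94.8818
  5       28.125        22.7316       113.6581
  6       28.125        21.7840       130.7041
  7       28.125        20.8759       146.1314
  8      528.125       375.6619     3,005.2948
  Σ                    542.3077     3,643.5375
Price P = Σ PV = 542.3077.
Macaulay duration = Σ(t·PV) / P = 3,643.5375 / 542.3077 = 6.71858 half-year periods.
In years: 6.71858 / 2 = 3.35929 years.

3.359 years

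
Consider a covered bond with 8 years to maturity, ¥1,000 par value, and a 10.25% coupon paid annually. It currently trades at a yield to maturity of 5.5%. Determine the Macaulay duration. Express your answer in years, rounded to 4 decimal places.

Periodic yield y = 0.055. Discount each cash flow and weight by its year:
  t   CF        PV=CF/(1+0.055)^t    t·PV
  1       102.50        97.1564        97.1564
  2       102.50        92.0914       184.1827
  3       102.50        87.2904       261.8712
  4       102.50        82.7397       330.9589
  5       102.50        78.4263       392.1314
  6       102.50        74.3377       446.0262
  7       102.50        70.4623       493.2359
  8     1,102.50       718.3878     5,747.1020
  Σ                  1,300.8919     7,952.6647
Price P = Σ PV = 1,300.8919.
Macaulay duration = Σ(t·PV) / P = 7,952.6647 / 1,300.8919 = 6.11324 years.

6.1132 years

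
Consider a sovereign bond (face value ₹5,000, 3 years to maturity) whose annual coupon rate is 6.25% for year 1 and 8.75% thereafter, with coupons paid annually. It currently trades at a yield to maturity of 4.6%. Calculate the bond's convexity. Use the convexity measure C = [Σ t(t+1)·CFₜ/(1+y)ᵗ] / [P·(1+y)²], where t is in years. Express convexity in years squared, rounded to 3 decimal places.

10.064

With y = 0.046:
  t   CF        PV=CF/(1+0.046)^t    t·PV        t(t+1)·PV
  1       312.50       298.7572       298.7572         597.5143
  2       437.50       399.8662       799.7324       2,399.1972
  3     5,437.50     4,751.2099    14,253.6297      57,014.5187
  Σ                  5,449.8333    15,352.1192      60,011.2302
P = 5,449.8333.
Convexity = Σ t(t+1)·PV / [P·(1+y)²] = 60,011.2302 / (5,449.8333 × 1.094116) = 10.06435.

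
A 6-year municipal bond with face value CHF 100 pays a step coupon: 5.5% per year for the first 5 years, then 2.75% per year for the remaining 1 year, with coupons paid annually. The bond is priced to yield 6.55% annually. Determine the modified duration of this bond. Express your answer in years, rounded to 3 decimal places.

Periodic yield y = 0.0655. First find Macaulay duration:
  t   CF        PV=CF/(1+0.0655)^t    t·PV
  1         5.50         5.1619         5.1619
  2         5.50         4.8446         9.6892
  3         5.50         4.5468        13.6403
  4         5.50         4.2673        17.0690
  5         5.50         4.0049        20.0247
  6       102.75        70.2200       421.3203
  Σ                     93.0455       486.9053
P = 93.0455; Macaulay duration = 486.9053 / 93.0455 = 5.23298 years.
Modified duration = D_Mac / (1 + y) = 5.23298 / 1.0655 = 4.91129 years.

4.911 years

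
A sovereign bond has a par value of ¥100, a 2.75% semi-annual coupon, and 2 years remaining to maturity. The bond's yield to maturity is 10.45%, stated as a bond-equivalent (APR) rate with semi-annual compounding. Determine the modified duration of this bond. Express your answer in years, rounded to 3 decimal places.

Periodic yield y = 0.05225. First find Macaulay duration:
  t   CF        PV=CF/(1+0.05225)^t    t·PV
  1        1.375         1.3067         1.3067
  2        1.375         1.2418         2.4837
  3        1.375         1.1802         3.5405
  4      101.375        82.6904       330.7616
  Σ                     86.4191       338.0925
P = 86.4191; Macaulay duration = 338.0925 / 86.4191 = 3.91224 half-year periods = 1.95612 years.
Modified duration = D_Mac / (1 + y) = 1.95612 / 1.05225 = 1.85899 years.

1.859 years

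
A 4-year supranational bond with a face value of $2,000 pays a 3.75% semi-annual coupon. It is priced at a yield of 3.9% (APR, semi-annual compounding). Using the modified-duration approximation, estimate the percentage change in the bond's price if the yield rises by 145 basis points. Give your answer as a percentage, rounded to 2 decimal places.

Periodic yield y = 0.0195. Modified duration first:
  t   CF        PV=CF/(1+0.0195)^t    t·PV
  1        37.50        36.7827        36.7827
  2        37.50        36.0792        72.1584
  3        37.50        35.3891       106.1673
  4        37.50        34.7122       138.8489
  5        37.50        34.0483       170.2414
  6        37.50        33.3970       200.3822
  7        37.50        32.7582       229.3077
  8     2,037.50     1,745.8213    13,966.5700
  Σ                  1,988.9881    14,920.4586
P = 1,988.9881; D_Mac = 7.50153 half-year periods = 3.75077 yrs; D_mod = 3.75077/(1+0.0195) = 3.67903 yrs.
ΔP/P ≈ -D_mod · Δy = -3.67903 × (+0.0145) = -0.053346 = -5.3346%.

-5.33%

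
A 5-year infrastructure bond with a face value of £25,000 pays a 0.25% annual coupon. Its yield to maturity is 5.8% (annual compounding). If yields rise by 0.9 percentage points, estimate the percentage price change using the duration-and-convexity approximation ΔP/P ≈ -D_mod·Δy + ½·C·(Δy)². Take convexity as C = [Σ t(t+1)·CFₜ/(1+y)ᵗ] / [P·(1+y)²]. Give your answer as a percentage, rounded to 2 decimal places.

-4.12%

With y = 0.058:
  t   CF        PV=CF/(1+0.058)^t    t·PV        t(t+1)·PV
  1        62.50        59.0737        59.0737         118.1474
  2        62.50        55.8353       111.6706         335.0117
  3        62.50        52.7744       158.3231         633.2924
  4        62.50        49.8813       199.5250         997.6250
  5    25,062.50    18,905.8432    94,529.2160     567,175.2958
  Σ                 19,123.4078    95,057.8083     569,259.3723
P = 19,123.4078; D_Mac = 4.97076 yrs; D_mod = 4.69826 yrs; C = 26.59338.
Duration effect: -4.69826 × (+0.009) = -0.042284
Convexity effect: 0.5 × 26.59338 × (0.009)² = +0.0010770
ΔP/P ≈ -0.042284 + 0.0010770 = -0.041207 = -4.1207%.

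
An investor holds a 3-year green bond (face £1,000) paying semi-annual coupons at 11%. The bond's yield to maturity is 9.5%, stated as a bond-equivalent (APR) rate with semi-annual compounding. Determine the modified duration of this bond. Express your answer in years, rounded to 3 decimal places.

Periodic yield y = 0.0475. First find Macaulay duration:
  t   CF        PV=CF/(1+0.0475)^t    t·PV
  1        55.00        52.5060        52.5060
  2        55.00        50.1250       100.2501
  3        55.00        47.8521       143.5562
  4        55.00        45.6822       182.7286
  5        55.00        43.6106       218.0532
  6     1,055.00       798.5981     4,791.5886
  Σ                  1,038.3739     5,488.6826
P = 1,038.3739; Macaulay duration = 5,488.6826 / 1,038.3739 = 5.28584 half-year periods = 2.64292 years.
Modified duration = D_Mac / (1 + y) = 2.64292 / 1.0475 = 2.52308 years.

2.523 years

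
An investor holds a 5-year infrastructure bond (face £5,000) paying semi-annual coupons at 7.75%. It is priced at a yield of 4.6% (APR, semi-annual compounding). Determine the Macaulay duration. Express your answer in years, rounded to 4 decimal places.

4.2951 years

Periodic yield y = 0.023. Discount each cash flow and weight by its period:
  t   CF        PV=CF/(1+0.023)^t    t·PV
  1       193.75       189.3939       189.3939
  2       193.75       185.1358       370.2716
  3       193.75       180.9734       542.9203
  4       193.75       176.9046       707.6185
  5       193.75       172.9273       864.6365
  6       193.75       169.0394     1,014.2363
  7       193.75       165.2389     1,156.6722
  8       193.75       161.5238     1,292.1908
  9       193.75       157.8923     1,421.0309
  10    5,193.75     4,137.3733    41,373.7327
  Σ                  5,696.4028    48,932.7037
Price P = Σ PV = 5,696.4028.
Macaulay duration = Σ(t·PV) / P = 48,932.7037 / 5,696.4028 = 8.59011 half-year periods.
In years: 8.59011 / 2 = 4.29505 years.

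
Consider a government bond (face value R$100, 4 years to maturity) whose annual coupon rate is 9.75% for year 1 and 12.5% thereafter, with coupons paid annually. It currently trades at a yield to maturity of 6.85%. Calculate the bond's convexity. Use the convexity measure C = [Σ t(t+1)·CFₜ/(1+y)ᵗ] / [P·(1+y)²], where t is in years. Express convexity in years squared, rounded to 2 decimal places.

With y = 0.0685:
  t   CF        PV=CF/(1+0.0685)^t    t·PV        t(t+1)·PV
  1         9.75         9.1249         9.1249          18.2499
  2        12.50        10.9487        21.8973          65.6920
  3        12.50        10.2468        30.7403         122.9611
  4       112.50        86.3087       345.2347       1,726.1734
  Σ                    116.6290       406.9972       1,933.0763
P = 116.6290.
Convexity = Σ t(t+1)·PV / [P·(1+y)²] = 1,933.0763 / (116.6290 × 1.141692) = 14.51755.

14.52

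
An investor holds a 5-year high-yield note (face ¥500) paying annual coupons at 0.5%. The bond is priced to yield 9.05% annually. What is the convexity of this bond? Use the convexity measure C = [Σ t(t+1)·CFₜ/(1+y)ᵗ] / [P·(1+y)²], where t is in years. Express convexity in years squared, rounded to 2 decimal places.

24.81

With y = 0.0905:
  t   CF        PV=CF/(1+0.0905)^t    t·PV        t(t+1)·PV
  1         2.50         2.2925         2.2925           4.5851
  2         2.50         2.1023         4.2045          12.6136
  3         2.50         1.9278         5.7834          23.1337
  4         2.50         1.7678         7.0713          35.3563
  5       502.50       325.8425     1,629.2125       9,775.2747
  Σ                    333.9329     1,648.5642       9,850.9634
P = 333.9329.
Convexity = Σ t(t+1)·PV / [P·(1+y)²] = 9,850.9634 / (333.9329 × 1.189190) = 24.80665.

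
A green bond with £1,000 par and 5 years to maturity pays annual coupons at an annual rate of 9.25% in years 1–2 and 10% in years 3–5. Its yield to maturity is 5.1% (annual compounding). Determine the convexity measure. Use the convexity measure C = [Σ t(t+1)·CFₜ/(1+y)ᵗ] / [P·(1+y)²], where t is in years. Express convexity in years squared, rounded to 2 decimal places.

With y = 0.051:
  t   CF        PV=CF/(1+0.051)^t    t·PV        t(t+1)·PV
  1        92.50        88.0114        88.0114         176.0228
  2        92.50        83.7406       167.4813         502.4439
  3       100.00        86.1374       258.4123       1,033.6490
  4       100.00        81.9576       327.8303       1,639.1516
  5     1,100.00       857.7863     4,288.9315      25,733.5890
  Σ                  1,197.6334     5,130.6668      29,084.8563
P = 1,197.6334.
Convexity = Σ t(t+1)·PV / [P·(1+y)²] = 29,084.8563 / (1,197.6334 × 1.104601) = 21.98556.

21.99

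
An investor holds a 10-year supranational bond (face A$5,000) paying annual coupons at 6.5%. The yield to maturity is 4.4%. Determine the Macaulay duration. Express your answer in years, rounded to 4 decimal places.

Periodic yield y = 0.044. Discount each cash flow and weight by its year:
  t   CF        PV=CF/(1+0.044)^t    t·PV
  1       325.00       311.3027       311.3027
  2       325.00       298.1826       596.3653
  3       325.00       285.6156       856.8467
  4       325.00       273.5781     1,094.3125
  5       325.00       262.0480     1,310.2401
  6       325.00       251.0038     1,506.0231
  7       325.00       240.4251     1,682.9760
  8       325.00       230.2923     1,842.3382
  9       325.00       220.5865     1,985.2782
  10    5,325.00     3,461.9009    34,619.0085
  Σ                  5,834.9356    45,804.6912
Price P = Σ PV = 5,834.9356.
Macaulay duration = Σ(t·PV) / P = 45,804.6912 / 5,834.9356 = 7.85008 years.

7.8501 years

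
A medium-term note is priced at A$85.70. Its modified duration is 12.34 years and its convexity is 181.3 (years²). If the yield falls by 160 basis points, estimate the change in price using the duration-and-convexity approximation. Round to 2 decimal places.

Duration effect: -D_mod·Δy = -12.34 × (-0.016) = +0.197440
Convexity effect: ½·C·(Δy)² = 0.5 × 181.3 × (-0.016)² = +0.0232064
ΔP/P ≈ +0.197440 + 0.0232064 = +0.2206464
ΔP ≈ 85.70 × (+0.2206464) = +18.90939648.

+A$18.91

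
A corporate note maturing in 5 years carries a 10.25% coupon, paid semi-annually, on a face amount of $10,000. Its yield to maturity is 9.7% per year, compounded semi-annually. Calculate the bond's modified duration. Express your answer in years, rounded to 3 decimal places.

3.859 years

Periodic yield y = 0.0485. First find Macaulay duration:
  t   CF        PV=CF/(1+0.0485)^t    t·PV
  1       512.50       488.7935       488.7935
  2       512.50       466.1836       932.3672
  3       512.50       444.6196     1,333.8587
  4       512.50       424.0530     1,696.2120
  5       512.50       404.4378     2,022.1888
  6       512.50       385.7299     2,314.3792
  7       512.50       367.8873     2,575.2113
  8       512.50       350.8701     2,806.9610
  9       512.50       334.6401     3,011.7607
  10   10,512.50     6,546.6883    65,466.8825
  Σ                 10,213.9031    82,648.6149
P = 10,213.9031; Macaulay duration = 82,648.6149 / 10,213.9031 = 8.09178 half-year periods = 4.04589 years.
Modified duration = D_Mac / (1 + y) = 4.04589 / 1.0485 = 3.85874 years.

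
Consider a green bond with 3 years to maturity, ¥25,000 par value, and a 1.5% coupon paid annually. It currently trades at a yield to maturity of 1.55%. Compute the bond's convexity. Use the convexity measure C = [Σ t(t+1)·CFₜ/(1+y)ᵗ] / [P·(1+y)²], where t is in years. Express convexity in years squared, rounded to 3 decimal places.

With y = 0.0155:
  t   CF        PV=CF/(1+0.0155)^t    t·PV        t(t+1)·PV
  1       375.00       369.2762       369.2762         738.5524
  2       375.00       363.6398       727.2796       2,181.8388
  3    25,375.00    24,230.7171    72,692.1514     290,768.6056
  Σ                 24,963.6332    73,788.7072     293,688.9968
P = 24,963.6332.
Convexity = Σ t(t+1)·PV / [P·(1+y)²] = 293,688.9968 / (24,963.6332 × 1.031240) = 11.40828.

11.408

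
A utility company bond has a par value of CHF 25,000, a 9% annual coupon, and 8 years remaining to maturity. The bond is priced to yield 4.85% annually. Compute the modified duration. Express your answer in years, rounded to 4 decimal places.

Periodic yield y = 0.0485. First find Macaulay duration:
  t   CF        PV=CF/(1+0.0485)^t    t·PV
  1     2,250.00     2,145.9227     2,145.9227
  2     2,250.00     2,046.6597     4,093.3195
  3     2,250.00     1,951.9883     5,855.9649
  4     2,250.00     1,861.6961     7,446.7842
  5     2,250.00     1,775.5804     8,877.9020
  6     2,250.00     1,693.4482    10,160.6890
  7     2,250.00     1,615.1151    11,305.8056
  8    27,250.00    18,656.0213   149,248.1702
  Σ                 31,746.4318   199,134.5583
P = 31,746.4318; Macaulay duration = 199,134.5583 / 31,746.4318 = 6.27266 years.
Modified duration = D_Mac / (1 + y) = 6.27266 / 1.0485 = 5.98251 years.

5.9825 years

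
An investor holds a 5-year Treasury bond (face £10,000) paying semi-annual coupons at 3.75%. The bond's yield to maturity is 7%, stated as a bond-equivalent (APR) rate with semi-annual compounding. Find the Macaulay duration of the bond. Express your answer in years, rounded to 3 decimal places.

4.569 years

Periodic yield y = 0.035. Discount each cash flow and weight by its period:
  t   CF        PV=CF/(1+0.035)^t    t·PV
  1       187.50       181.1594       181.1594
  2       187.50       175.0333       350.0665
  3       187.50       169.1143       507.3428
  4       187.50       163.3954       653.5817
  5       187.50       157.8700       789.3498
  6       187.50       152.5314       915.1882
  7       187.50       147.3733     1,031.6131
  8       187.50       142.3897     1,139.1173
  9       187.50       137.5746     1,238.1710
  10   10,187.50     7,222.1104    72,221.1041
  Σ                  8,648.5516    79,026.6941
Price P = Σ PV = 8,648.5516.
Macaulay duration = Σ(t·PV) / P = 79,026.6941 / 8,648.5516 = 9.13756 half-year periods.
In years: 9.13756 / 2 = 4.56878 years.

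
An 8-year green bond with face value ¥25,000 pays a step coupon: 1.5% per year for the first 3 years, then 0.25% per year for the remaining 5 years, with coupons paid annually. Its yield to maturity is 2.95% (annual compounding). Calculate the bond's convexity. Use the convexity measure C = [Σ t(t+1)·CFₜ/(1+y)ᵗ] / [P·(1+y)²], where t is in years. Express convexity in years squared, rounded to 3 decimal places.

With y = 0.0295:
  t   CF        PV=CF/(1+0.0295)^t    t·PV        t(t+1)·PV
  1       375.00       364.2545       364.2545         728.5090
  2       375.00       353.8169       707.6338       2,122.9014
  3       375.00       343.6784     1,031.0351       4,124.1406
  4        62.50        55.6384       222.5536       1,112.7680
  5        62.50        54.0441       270.2205       1,621.3229
  6        62.50        52.4955       314.9729       2,204.8102
  7        62.50        50.9912       356.9387       2,855.5094
  8    25,062.50    19,861.5703   158,892.5626   1,430,033.0633
  Σ                 21,136.4893   162,160.1716   1,444,803.0246
P = 21,136.4893.
Convexity = Σ t(t+1)·PV / [P·(1+y)²] = 1,444,803.0246 / (21,136.4893 × 1.059870) = 64.49456.

64.495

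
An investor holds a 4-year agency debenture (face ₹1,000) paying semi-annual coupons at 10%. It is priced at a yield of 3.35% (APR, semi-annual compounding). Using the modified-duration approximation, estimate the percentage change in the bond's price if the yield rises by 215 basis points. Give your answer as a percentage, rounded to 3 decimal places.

-7.329%

Periodic yield y = 0.01675. Modified duration first:
  t   CF        PV=CF/(1+0.01675)^t    t·PV
  1        50.00        49.1763        49.1763
  2        50.00        48.3662        96.7323
  3        50.00        47.5694       142.7081
  4        50.00        46.7857       187.1429
  5        50.00        46.0150       230.0748
  6        50.00        45.2569       271.5415
  7        50.00        44.5113       311.5794
  8     1,050.00       919.3394     7,354.7148
  Σ                  1,247.0201     8,643.6702
P = 1,247.0201; D_Mac = 6.93146 half-year periods = 3.46573 yrs; D_mod = 3.46573/(1+0.01675) = 3.40864 yrs.
ΔP/P ≈ -D_mod · Δy = -3.40864 × (+0.0215) = -0.073286 = -7.3286%.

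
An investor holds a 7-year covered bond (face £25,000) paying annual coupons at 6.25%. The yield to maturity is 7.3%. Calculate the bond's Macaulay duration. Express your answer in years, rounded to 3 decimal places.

5.842 years

Periodic yield y = 0.073. Discount each cash flow and weight by its year:
  t   CF        PV=CF/(1+0.073)^t    t·PV
  1     1,562.50     1,456.1976     1,456.1976
  2     1,562.50     1,357.1273     2,714.2546
  3     1,562.50     1,264.7971     3,794.3913
  4     1,562.50     1,178.7485     4,714.9938
  5     1,562.50     1,098.5540     5,492.7701
  6     1,562.50     1,023.8155     6,142.8929
  7    26,562.50    16,220.7486   113,545.2403
  Σ                 23,599.9885   137,860.7405
Price P = Σ PV = 23,599.9885.
Macaulay duration = Σ(t·PV) / P = 137,860.7405 / 23,599.9885 = 5.84156 years.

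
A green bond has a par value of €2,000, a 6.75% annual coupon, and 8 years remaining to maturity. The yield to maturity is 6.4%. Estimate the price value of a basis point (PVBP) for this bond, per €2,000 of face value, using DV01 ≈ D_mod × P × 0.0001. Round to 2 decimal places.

€1.24

Periodic yield y = 0.064.
  t   CF        PV=CF/(1+0.064)^t    t·PV
  1       135.00       126.8797       126.8797
  2       135.00       119.2478       238.4957
  3       135.00       112.0750       336.2251
  4       135.00       105.3337       421.3347
  5       135.00        98.9978       494.9891
  6       135.00        93.0431       558.2584
  7       135.00        87.4465       612.1254
  8     2,135.00     1,299.7651    10,398.1204
  Σ                  2,042.7887    13,186.4285
P = 2,042.7887; D_Mac = 6.45511 yrs; D_mod = 6.06683 yrs.
DV01 ≈ 6.06683 × 2,042.7887 × 0.0001 = 1.239326.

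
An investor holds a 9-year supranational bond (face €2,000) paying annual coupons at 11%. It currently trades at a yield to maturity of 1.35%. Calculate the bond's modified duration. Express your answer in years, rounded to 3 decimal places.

6.818 years

Periodic yield y = 0.0135. First find Macaulay duration:
  t   CF        PV=CF/(1+0.0135)^t    t·PV
  1       220.00       217.0696       217.0696
  2       220.00       214.1782       428.3563
  3       220.00       211.3253       633.9758
  4       220.00       208.5104       834.0415
  5       220.00       205.7330     1,028.6649
  6       220.00       202.9926     1,217.9555
  7       220.00       200.2887     1,402.0208
  8       220.00       197.6208     1,580.9664
  9     2,220.00     1,967.6108    17,708.4972
  Σ                  3,625.3292    25,051.5479
P = 3,625.3292; Macaulay duration = 25,051.5479 / 3,625.3292 = 6.91014 years.
Modified duration = D_Mac / (1 + y) = 6.91014 / 1.0135 = 6.81810 years.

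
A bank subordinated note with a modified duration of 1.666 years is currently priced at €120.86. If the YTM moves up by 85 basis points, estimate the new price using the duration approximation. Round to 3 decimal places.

Duration approximation: ΔP/P ≈ -D_mod · Δy = -1.666 × (+0.0085) = -0.014161.
New price ≈ 120.86 × (1 - 0.014161) = 119.14850154.

€119.149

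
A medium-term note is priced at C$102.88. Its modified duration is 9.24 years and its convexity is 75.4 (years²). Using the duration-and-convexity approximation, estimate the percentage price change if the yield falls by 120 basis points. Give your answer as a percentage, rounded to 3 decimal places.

+11.631%

Duration effect: -D_mod·Δy = -9.24 × (-0.012) = +0.110880
Convexity effect: ½·C·(Δy)² = 0.5 × 75.4 × (-0.012)² = +0.0054288
ΔP/P ≈ +0.110880 + 0.0054288 = +0.1163088
= +11.63088%.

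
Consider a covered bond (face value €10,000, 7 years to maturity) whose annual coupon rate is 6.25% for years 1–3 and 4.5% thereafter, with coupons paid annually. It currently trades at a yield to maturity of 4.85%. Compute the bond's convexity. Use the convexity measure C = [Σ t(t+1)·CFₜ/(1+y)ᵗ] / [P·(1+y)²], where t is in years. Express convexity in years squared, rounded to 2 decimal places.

41.04

With y = 0.0485:
  t   CF        PV=CF/(1+0.0485)^t    t·PV        t(t+1)·PV
  1       625.00       596.0897       596.0897       1,192.1793
  2       625.00       568.5166     1,137.0332       3,411.0996
  3       625.00       542.2190     1,626.6569       6,506.6277
  4       450.00       372.3392     1,489.3568       7,446.7842
  5       450.00       355.1161     1,775.5804      10,653.4824
  6       450.00       338.6896     2,032.1378      14,224.9646
  7    10,450.00     7,501.3123    52,509.1861     420,073.4889
  Σ                 10,274.2825    61,166.0410     463,508.6268
P = 10,274.2825.
Convexity = Σ t(t+1)·PV / [P·(1+y)²] = 463,508.6268 / (10,274.2825 × 1.099352) = 41.03642.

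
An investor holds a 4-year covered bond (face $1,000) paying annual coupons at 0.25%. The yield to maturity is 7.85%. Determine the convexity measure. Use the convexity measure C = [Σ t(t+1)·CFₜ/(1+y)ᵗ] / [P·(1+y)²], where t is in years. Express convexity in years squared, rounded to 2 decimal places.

17.09

With y = 0.0785:
  t   CF        PV=CF/(1+0.0785)^t    t·PV        t(t+1)·PV
  1         2.50         2.3180         2.3180           4.6361
  2         2.50         2.1493         4.2986          12.8959
  3         2.50         1.9929         5.9786          23.9145
  4     1,002.50       740.9754     2,963.9016      14,819.5078
  Σ                    747.4356     2,976.4968      14,860.9542
P = 747.4356.
Convexity = Σ t(t+1)·PV / [P·(1+y)²] = 14,860.9542 / (747.4356 × 1.163162) = 17.09356.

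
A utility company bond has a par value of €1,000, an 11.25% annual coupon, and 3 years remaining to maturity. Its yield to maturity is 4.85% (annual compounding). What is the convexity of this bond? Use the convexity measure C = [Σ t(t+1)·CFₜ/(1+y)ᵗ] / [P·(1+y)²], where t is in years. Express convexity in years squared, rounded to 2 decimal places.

9.61

With y = 0.0485:
  t   CF        PV=CF/(1+0.0485)^t    t·PV        t(t+1)·PV
  1       112.50       107.2961       107.2961         214.5923
  2       112.50       102.3330       204.6660         613.9979
  3     1,112.50       965.1498     2,895.4493      11,581.7973
  Σ                  1,174.7789     3,207.4114      12,410.3875
P = 1,174.7789.
Convexity = Σ t(t+1)·PV / [P·(1+y)²] = 12,410.3875 / (1,174.7789 × 1.099352) = 9.60931.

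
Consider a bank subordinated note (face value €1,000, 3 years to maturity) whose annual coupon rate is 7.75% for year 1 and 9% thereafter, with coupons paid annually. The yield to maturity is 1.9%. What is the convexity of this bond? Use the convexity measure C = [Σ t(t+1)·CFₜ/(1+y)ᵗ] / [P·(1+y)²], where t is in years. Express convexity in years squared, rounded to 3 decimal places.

With y = 0.019:
  t   CF        PV=CF/(1+0.019)^t    t·PV        t(t+1)·PV
  1        77.50        76.0550        76.0550         152.1099
  2        90.00        86.6751       173.3501         520.0503
  3     1,090.00     1,030.1583     3,090.4748      12,361.8990
  Σ                  1,192.8883     3,339.8798      13,034.0593
P = 1,192.8883.
Convexity = Σ t(t+1)·PV / [P·(1+y)²] = 13,034.0593 / (1,192.8883 × 1.038361) = 10.52281.

10.523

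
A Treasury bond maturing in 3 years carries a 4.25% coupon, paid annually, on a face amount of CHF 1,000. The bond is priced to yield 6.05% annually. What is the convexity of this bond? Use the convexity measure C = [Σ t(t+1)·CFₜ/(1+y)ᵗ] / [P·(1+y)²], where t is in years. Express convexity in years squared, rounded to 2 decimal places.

With y = 0.0605:
  t   CF        PV=CF/(1+0.0605)^t    t·PV        t(t+1)·PV
  1        42.50        40.0754        40.0754          80.1509
  2        42.50        37.7892        75.5784         226.7351
  3     1,042.50       874.0656     2,622.1969      10,488.7876
  Σ                    951.9303     2,737.8507      10,795.6736
P = 951.9303.
Convexity = Σ t(t+1)·PV / [P·(1+y)²] = 10,795.6736 / (951.9303 × 1.124660) = 10.08378.

10.08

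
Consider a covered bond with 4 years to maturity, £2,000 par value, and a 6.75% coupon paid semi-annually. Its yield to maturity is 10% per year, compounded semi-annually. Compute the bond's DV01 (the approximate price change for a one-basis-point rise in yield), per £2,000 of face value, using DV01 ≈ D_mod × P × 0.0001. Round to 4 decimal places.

£0.6039

Periodic yield y = 0.05.
  t   CF        PV=CF/(1+0.05)^t    t·PV
  1        67.50        64.2857        64.2857
  2        67.50        61.2245       122.4490
  3        67.50        58.3090       174.9271
  4        67.50        55.5324       222.1297
  5        67.50        52.8880       264.4401
  6        67.50        50.3695       302.2172
  7        67.50        47.9710       335.7969
  8     2,067.50     1,399.3654    11,194.9230
  Σ                  1,789.9456    12,681.1688
P = 1,789.9456; D_Mac = 7.08467 half-year periods = 3.54233 yrs; D_mod = 3.37365 yrs.
DV01 ≈ 3.37365 × 1,789.9456 × 0.0001 = 0.603865.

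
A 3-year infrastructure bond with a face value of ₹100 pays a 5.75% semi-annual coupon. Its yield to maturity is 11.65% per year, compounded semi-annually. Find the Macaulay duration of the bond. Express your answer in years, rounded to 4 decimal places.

Periodic yield y = 0.05825. Discount each cash flow and weight by its period:
  t   CF        PV=CF/(1+0.05825)^t    t·PV
  1        2.875         2.7167         2.7167
  2        2.875         2.5672         5.1344
  3        2.875         2.4259         7.2777
  4        2.875         2.2924         9.1695
  5        2.875         2.1662        10.8309
  6      102.875        73.2454       439.4722
  Σ                     85.4138       474.6015
Price P = Σ PV = 85.4138.
Macaulay duration = Σ(t·PV) / P = 474.6015 / 85.4138 = 5.55650 half-year periods.
In years: 5.55650 / 2 = 2.77825 years.

2.7782 years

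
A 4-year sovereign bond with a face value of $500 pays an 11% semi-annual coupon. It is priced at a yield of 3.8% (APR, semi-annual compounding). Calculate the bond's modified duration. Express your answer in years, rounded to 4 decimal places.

3.3605 years

Periodic yield y = 0.019. First find Macaulay duration:
  t   CF        PV=CF/(1+0.019)^t    t·PV
  1        27.50        26.9872        26.9872
  2        27.50        26.4840        52.9681
  3        27.50        25.9902        77.9707
  4        27.50        25.5056       102.0225
  5        27.50        25.0301       125.1503
  6        27.50        24.5633       147.3801
  7        27.50        24.1053       168.7374
  8       527.50       453.7629     3,630.1033
  Σ                    632.4288     4,331.3196
P = 632.4288; Macaulay duration = 4,331.3196 / 632.4288 = 6.84871 half-year periods = 3.42435 years.
Modified duration = D_Mac / (1 + y) = 3.42435 / 1.019 = 3.36050 years.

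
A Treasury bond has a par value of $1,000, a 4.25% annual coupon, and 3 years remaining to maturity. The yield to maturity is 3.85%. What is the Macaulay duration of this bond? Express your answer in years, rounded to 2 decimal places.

Periodic yield y = 0.0385. Discount each cash flow and weight by its year:
  t   CF        PV=CF/(1+0.0385)^t    t·PV
  1        42.50        40.9244        40.9244
  2        42.50        39.4072        78.8145
  3     1,042.50       930.8004     2,792.4012
  Σ                  1,011.1320     2,912.1401
Price P = Σ PV = 1,011.1320.
Macaulay duration = Σ(t·PV) / P = 2,912.1401 / 1,011.1320 = 2.88008 years.

2.88 years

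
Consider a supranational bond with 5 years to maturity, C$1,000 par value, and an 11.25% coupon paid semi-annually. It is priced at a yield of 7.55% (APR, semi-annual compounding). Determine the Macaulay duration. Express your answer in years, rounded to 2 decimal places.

Periodic yield y = 0.03775. Discount each cash flow and weight by its period:
  t   CF        PV=CF/(1+0.03775)^t    t·PV
  1        56.25        54.2038        54.2038
  2        56.25        52.2320       104.4641
  3        56.25        50.3320       150.9960
  4        56.25        48.5011       194.0044
  5        56.25        46.7368       233.6839
  6        56.25        45.0366       270.2199
  7        56.25        43.3984       303.7885
  8        56.25        41.8197       334.5574
  9        56.25        40.2984       362.6856
  10    1,056.25       729.1876     7,291.8764
  Σ                  1,151.7465     9,300.4801
Price P = Σ PV = 1,151.7465.
Macaulay duration = Σ(t·PV) / P = 9,300.4801 / 1,151.7465 = 8.07511 half-year periods.
In years: 8.07511 / 2 = 4.03756 years.

4.04 years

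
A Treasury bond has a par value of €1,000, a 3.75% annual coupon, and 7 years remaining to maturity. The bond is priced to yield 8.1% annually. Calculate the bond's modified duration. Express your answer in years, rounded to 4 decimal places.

5.7060 years

Periodic yield y = 0.081. First find Macaulay duration:
  t   CF        PV=CF/(1+0.081)^t    t·PV
  1        37.50        34.6901        34.6901
  2        37.50        32.0908        64.1815
  3        37.50        29.6862        89.0585
  4        37.50        27.4618       109.8471
  5        37.50        25.4040       127.0202
  6        37.50        23.5005       141.0030
  7     1,037.50       601.4621     4,210.2345
  Σ                    774.2954     4,776.0349
P = 774.2954; Macaulay duration = 4,776.0349 / 774.2954 = 6.16823 years.
Modified duration = D_Mac / (1 + y) = 6.16823 / 1.081 = 5.70604 years.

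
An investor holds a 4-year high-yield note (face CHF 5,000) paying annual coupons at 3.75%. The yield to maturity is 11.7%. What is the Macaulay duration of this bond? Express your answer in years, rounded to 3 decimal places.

Periodic yield y = 0.117. Discount each cash flow and weight by its year:
  t   CF        PV=CF/(1+0.117)^t    t·PV
  1       187.50       167.8603       167.8603
  2       187.50       150.2778       300.5557
  3       187.50       134.5370       403.6110
  4     5,187.50     3,332.3102    13,329.2406
  Σ                  3,784.9853    14,201.2677
Price P = Σ PV = 3,784.9853.
Macaulay duration = Σ(t·PV) / P = 14,201.2677 / 3,784.9853 = 3.75200 years.

3.752 years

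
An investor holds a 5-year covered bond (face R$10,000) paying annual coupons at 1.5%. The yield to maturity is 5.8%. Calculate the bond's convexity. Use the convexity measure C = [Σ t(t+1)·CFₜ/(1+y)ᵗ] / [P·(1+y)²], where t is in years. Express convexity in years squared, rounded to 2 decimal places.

25.64

With y = 0.058:
  t   CF        PV=CF/(1+0.058)^t    t·PV        t(t+1)·PV
  1       150.00       141.7769       141.7769         283.5539
  2       150.00       134.0047       268.0093         804.0280
  3       150.00       126.6585       379.9754       1,519.9017
  4       150.00       119.7150       478.8600       2,394.3001
  5    10,150.00     7,656.6308    38,283.1538     229,698.9228
  Σ                  8,178.7858    39,551.7755     234,700.7065
P = 8,178.7858.
Convexity = Σ t(t+1)·PV / [P·(1+y)²] = 234,700.7065 / (8,178.7858 × 1.119364) = 25.63623.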